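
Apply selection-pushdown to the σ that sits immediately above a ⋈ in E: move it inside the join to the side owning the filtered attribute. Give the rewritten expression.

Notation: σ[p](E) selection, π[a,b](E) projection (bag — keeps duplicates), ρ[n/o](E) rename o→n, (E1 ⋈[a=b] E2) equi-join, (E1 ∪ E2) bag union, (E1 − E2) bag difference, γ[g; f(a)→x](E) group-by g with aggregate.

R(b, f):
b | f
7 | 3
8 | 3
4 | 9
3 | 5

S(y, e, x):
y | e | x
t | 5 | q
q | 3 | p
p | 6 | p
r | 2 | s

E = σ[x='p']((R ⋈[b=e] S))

σ filters on x, owned by the right side.
E' = (R ⋈[b=e] σ[x='p'](S))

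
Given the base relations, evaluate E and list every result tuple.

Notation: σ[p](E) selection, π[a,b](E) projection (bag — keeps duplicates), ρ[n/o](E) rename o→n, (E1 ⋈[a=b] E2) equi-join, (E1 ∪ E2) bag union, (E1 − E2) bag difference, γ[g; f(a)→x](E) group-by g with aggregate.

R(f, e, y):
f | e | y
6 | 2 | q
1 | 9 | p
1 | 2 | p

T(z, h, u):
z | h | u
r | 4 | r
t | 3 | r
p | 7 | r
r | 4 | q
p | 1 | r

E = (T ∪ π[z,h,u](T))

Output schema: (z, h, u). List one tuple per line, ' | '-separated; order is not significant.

Row counts bottom-up:
  T → 5
  T → 5
  π[z,h,u](T) → 5
  (T ∪ π[z,h,u](T)) → 10

== RESULT ==
z | h | u
p | 1 | r
p | 1 | r
p | 7 | r
p | 7 | r
r | 4 | q
r | 4 | q
r | 4 | r
r | 4 | r
t | 3 | r
t | 3 | r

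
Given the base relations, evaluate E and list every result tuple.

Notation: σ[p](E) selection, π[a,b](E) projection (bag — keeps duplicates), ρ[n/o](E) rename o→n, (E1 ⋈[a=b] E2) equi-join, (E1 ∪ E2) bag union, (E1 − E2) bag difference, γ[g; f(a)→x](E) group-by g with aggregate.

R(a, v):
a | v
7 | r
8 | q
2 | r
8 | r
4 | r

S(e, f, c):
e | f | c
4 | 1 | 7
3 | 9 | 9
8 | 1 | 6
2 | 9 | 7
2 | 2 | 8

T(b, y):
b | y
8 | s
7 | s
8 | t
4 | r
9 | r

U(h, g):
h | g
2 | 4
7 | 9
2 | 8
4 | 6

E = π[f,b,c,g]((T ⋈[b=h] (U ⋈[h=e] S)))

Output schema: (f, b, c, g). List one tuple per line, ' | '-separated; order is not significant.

Row counts bottom-up:
  T → 5
  U → 4
  S → 5
  (U ⋈[h=e] S) → 5
  (T ⋈[b=h] (U ⋈[h=e] S)) → 1
  π[f,b,c,g]((T ⋈[b=h] (U ⋈[h=e] S))) → 1

== RESULT ==
f | b | c | g
1 | 4 | 7 | 6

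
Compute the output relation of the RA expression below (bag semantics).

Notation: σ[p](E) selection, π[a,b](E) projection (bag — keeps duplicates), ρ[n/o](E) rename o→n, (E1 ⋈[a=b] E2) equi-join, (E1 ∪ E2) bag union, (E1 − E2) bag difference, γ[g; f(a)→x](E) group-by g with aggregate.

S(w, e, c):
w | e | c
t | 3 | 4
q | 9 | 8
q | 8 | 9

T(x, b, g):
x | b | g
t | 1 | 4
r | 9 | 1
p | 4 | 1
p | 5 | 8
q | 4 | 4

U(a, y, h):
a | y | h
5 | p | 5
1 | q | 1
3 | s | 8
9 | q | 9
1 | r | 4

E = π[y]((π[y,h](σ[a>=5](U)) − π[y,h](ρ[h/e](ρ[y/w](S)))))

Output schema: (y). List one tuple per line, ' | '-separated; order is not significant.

Per-node cardinality:
  U → 5
  σ[a>=5](U) → 2
  π[y,h](σ[a>=5](U)) → 2
  S → 3
  ρ[y/w](S) → 3
  ρ[h/e](ρ[y/w](S)) → 3
  π[y,h](ρ[h/e](ρ[y/w](S))) → 3
  (π[y,h](σ[a>=5](U)) − π[y,h](ρ[h/e](ρ[y/w](S)))) → 1
  π[y]((π[y,h](σ[a>=5](U)) − π[y,h](ρ[h/e](ρ[y/w](S))))) → 1

== RESULT ==
y
p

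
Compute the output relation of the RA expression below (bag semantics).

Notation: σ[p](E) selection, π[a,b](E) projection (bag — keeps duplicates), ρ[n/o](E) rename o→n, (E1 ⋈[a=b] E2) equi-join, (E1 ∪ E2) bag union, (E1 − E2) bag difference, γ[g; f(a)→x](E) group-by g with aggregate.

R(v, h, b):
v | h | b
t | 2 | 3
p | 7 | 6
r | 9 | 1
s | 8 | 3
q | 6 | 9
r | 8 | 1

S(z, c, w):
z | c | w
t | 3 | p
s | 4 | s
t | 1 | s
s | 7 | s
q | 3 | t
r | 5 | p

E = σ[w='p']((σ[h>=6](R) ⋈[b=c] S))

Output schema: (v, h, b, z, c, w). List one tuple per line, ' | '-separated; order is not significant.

Subexpression sizes:
  R → 6
  σ[h>=6](R) → 5
  S → 6
  (σ[h>=6](R) ⋈[b=c] S) → 4
  σ[w='p']((σ[h>=6](R) ⋈[b=c] S)) → 1

== RESULT ==
v | h | b | z | c | w
s | 8 | 3 | t | 3 | p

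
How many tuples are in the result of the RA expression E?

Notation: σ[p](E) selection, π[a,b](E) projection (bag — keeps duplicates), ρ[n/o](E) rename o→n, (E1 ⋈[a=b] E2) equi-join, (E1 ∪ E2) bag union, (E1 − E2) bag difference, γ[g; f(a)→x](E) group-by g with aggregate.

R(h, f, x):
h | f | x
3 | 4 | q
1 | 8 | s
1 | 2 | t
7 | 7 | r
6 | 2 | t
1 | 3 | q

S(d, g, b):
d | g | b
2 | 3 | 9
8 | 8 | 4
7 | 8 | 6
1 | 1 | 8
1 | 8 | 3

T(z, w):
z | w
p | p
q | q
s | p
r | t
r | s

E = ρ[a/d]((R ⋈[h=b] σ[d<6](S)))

Stepwise |·|:
  R → 6
  S → 5
  σ[d<6](S) → 3
  (R ⋈[h=b] σ[d<6](S)) → 1
  ρ[a/d]((R ⋈[h=b] σ[d<6](S))) → 1

|E| = 1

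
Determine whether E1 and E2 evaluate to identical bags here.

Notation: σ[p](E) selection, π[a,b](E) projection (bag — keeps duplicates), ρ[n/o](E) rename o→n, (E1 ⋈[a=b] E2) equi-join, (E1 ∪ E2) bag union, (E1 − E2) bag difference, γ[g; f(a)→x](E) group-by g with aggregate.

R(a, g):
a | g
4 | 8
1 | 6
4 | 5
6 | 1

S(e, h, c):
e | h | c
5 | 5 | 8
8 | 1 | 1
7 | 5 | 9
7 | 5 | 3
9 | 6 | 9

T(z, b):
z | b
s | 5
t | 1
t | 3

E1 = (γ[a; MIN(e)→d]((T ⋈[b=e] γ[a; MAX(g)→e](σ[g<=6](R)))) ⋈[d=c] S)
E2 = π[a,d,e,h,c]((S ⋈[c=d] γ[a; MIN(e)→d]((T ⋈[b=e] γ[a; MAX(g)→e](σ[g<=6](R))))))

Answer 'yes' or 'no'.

E1 stepwise |·|:
  T → 3
  R → 4
  σ[g<=6](R) → 3
  γ[a; MAX(g)→e](σ[g<=6](R)) → 3
  (T ⋈[b=e] γ[a; MAX(g)→e](σ[g<=6](R))) → 2
  γ[a; MIN(e)→d]((T ⋈[b=e] γ[a; MAX(g)→e](σ[g<=6](R)))) → 2
  S → 5
  (γ[a; MIN(e)→d]((T ⋈[b=e] γ[a; MAX(g)→e](σ[g<=6](R)))) ⋈[d=c] S) → 1
E2 stepwise |·|:
  S → 5
  T → 3
  R → 4
  σ[g<=6](R) → 3
  γ[a; MAX(g)→e](σ[g<=6](R)) → 3
  (T ⋈[b=e] γ[a; MAX(g)→e](σ[g<=6](R))) → 2
  γ[a; MIN(e)→d]((T ⋈[b=e] γ[a; MAX(g)→e](σ[g<=6](R)))) → 2
  (S ⋈[c=d] γ[a; MIN(e)→d]((T ⋈[b=e] γ[a; MAX(g)→e](σ[g<=6](R))))) → 1
  π[a,d,e,h,c]((S ⋈[c=d] γ[a; MIN(e)→d]((T ⋈[b=e] γ[a; MAX(g)→e](σ[g<=6](R)))))) → 1

E1 and E2 produce the same multiset:
a | d | e | h | c
6 | 1 | 8 | 1 | 1

yes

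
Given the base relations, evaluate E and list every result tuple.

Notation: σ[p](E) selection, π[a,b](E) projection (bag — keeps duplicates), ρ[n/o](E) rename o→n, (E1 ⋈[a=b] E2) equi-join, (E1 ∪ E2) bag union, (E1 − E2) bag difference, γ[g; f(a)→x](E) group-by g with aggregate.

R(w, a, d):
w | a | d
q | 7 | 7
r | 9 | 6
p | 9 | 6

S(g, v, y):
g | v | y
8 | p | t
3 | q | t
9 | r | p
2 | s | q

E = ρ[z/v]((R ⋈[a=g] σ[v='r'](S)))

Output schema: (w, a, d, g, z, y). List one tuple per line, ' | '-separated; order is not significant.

Row counts bottom-up:
  R → 3
  S → 4
  σ[v='r'](S) → 1
  (R ⋈[a=g] σ[v='r'](S)) → 2
  ρ[z/v]((R ⋈[a=g] σ[v='r'](S))) → 2

== RESULT ==
w | a | d | g | z | y
p | 9 | 6 | 9 | r | p
r | 9 | 6 | 9 | r | p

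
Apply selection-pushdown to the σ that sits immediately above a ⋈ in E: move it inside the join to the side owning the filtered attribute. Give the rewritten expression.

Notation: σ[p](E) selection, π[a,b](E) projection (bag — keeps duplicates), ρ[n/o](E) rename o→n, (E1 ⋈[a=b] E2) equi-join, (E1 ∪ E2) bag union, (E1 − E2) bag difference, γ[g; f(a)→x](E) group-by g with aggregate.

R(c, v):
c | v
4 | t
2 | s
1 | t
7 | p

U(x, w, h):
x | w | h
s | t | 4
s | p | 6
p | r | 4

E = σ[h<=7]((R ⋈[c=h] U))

σ filters on h, owned by the right side.
E' = (R ⋈[c=h] σ[h<=7](U))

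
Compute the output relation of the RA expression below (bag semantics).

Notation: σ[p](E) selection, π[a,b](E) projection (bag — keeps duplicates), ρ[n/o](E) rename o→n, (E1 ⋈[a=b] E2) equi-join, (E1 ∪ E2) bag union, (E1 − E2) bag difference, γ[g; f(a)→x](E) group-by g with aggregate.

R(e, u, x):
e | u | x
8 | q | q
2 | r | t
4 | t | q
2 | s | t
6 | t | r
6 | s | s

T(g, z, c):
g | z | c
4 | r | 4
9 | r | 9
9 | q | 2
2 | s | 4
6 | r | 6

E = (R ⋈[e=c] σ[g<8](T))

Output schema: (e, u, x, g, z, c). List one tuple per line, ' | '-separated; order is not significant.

Row counts bottom-up:
  R → 6
  T → 5
  σ[g<8](T) → 3
  (R ⋈[e=c] σ[g<8](T)) → 4

== RESULT ==
e | u | x | g | z | c
4 | t | q | 2 | s | 4
4 | t | q | 4 | r | 4
6 | s | s | 6 | r | 6
6 | t | r | 6 | r | 6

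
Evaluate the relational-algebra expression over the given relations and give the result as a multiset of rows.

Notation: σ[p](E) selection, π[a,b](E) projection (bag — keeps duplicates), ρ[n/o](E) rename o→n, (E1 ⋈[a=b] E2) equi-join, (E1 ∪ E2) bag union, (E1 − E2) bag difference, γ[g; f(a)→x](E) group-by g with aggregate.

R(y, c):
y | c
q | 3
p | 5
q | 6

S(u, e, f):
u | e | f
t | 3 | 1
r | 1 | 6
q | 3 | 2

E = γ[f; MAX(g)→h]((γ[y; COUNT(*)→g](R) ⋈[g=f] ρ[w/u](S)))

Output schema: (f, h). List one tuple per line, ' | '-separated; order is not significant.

Subexpression sizes:
  R → 3
  γ[y; COUNT(*)→g](R) → 2
  S → 3
  ρ[w/u](S) → 3
  (γ[y; COUNT(*)→g](R) ⋈[g=f] ρ[w/u](S)) → 2
  γ[f; MAX(g)→h]((γ[y; COUNT(*)→g](R) ⋈[g=f] ρ[w/u](S))) → 2

== RESULT ==
f | h
1 | 1
2 | 2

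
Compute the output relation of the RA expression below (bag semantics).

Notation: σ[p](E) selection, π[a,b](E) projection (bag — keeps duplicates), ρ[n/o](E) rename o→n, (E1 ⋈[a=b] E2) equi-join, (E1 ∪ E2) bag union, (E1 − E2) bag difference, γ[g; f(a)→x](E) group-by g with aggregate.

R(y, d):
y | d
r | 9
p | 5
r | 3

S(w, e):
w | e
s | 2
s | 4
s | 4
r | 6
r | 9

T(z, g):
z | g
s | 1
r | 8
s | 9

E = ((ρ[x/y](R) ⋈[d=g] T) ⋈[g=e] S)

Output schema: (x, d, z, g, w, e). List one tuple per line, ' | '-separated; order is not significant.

Subexpression sizes:
  R → 3
  ρ[x/y](R) → 3
  T → 3
  (ρ[x/y](R) ⋈[d=g] T) → 1
  S → 5
  ((ρ[x/y](R) ⋈[d=g] T) ⋈[g=e] S) → 1

== RESULT ==
x | d | z | g | w | e
r | 9 | s | 9 | r | 9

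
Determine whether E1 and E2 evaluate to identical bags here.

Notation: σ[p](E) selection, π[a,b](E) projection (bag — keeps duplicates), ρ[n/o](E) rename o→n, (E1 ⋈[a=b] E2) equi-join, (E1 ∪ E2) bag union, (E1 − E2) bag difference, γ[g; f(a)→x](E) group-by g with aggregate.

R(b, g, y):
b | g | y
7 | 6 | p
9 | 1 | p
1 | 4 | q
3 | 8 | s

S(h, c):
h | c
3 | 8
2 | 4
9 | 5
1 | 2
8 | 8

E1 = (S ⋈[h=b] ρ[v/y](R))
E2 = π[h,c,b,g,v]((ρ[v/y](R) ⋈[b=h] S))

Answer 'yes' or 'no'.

E1 per-node cardinality:
  S → 5
  R → 4
  ρ[v/y](R) → 4
  (S ⋈[h=b] ρ[v/y](R)) → 3
E2 per-node cardinality:
  R → 4
  ρ[v/y](R) → 4
  S → 5
  (ρ[v/y](R) ⋈[b=h] S) → 3
  π[h,c,b,g,v]((ρ[v/y](R) ⋈[b=h] S)) → 3

E1 and E2 produce the same multiset:
h | c | b | g | v
1 | 2 | 1 | 4 | q
3 | 8 | 3 | 8 | s
9 | 5 | 9 | 1 | p

yes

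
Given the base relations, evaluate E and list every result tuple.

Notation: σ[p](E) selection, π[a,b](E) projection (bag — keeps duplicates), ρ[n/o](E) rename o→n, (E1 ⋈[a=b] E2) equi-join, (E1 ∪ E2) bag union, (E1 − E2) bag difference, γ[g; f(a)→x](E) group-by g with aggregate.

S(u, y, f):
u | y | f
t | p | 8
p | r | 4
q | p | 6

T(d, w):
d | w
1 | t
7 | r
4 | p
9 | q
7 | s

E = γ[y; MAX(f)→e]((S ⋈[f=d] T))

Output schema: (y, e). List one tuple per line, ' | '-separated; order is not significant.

Subexpression sizes:
  S → 3
  T → 5
  (S ⋈[f=d] T) → 1
  γ[y; MAX(f)→e]((S ⋈[f=d] T)) → 1

== RESULT ==
y | e
r | 4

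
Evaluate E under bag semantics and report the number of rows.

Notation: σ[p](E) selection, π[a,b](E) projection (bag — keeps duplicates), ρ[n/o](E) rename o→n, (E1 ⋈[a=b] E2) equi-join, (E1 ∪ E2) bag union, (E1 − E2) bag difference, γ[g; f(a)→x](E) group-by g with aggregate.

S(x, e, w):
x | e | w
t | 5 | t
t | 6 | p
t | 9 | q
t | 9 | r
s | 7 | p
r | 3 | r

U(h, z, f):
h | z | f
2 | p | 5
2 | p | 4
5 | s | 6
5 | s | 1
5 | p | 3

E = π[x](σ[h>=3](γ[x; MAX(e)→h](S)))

Per-node cardinality:
  S → 6
  γ[x; MAX(e)→h](S) → 3
  σ[h>=3](γ[x; MAX(e)→h](S)) → 3
  π[x](σ[h>=3](γ[x; MAX(e)→h](S))) → 3

|E| = 3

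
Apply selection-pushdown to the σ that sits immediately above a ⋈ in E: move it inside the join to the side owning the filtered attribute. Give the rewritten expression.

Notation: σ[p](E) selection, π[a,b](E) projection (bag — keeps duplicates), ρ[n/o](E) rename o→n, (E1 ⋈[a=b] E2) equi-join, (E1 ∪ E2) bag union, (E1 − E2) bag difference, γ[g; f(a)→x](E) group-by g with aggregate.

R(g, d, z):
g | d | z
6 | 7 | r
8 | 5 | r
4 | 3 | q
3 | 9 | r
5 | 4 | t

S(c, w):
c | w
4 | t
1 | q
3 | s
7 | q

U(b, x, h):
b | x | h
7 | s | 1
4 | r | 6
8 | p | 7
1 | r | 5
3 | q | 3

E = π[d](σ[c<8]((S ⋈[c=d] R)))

σ filters on c, owned by the left side.
E' = π[d]((σ[c<8](S) ⋈[c=d] R))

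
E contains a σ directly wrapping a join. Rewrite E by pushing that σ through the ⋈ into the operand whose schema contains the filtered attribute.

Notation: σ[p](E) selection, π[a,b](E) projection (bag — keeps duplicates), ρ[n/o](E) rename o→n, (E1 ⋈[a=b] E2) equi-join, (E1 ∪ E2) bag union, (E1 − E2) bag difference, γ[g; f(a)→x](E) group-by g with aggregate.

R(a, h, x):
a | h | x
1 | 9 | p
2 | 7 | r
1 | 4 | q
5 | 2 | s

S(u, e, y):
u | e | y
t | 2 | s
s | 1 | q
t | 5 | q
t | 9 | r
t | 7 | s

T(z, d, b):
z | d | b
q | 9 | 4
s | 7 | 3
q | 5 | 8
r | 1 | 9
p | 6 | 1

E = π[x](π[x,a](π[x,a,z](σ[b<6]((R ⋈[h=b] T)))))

σ filters on b, owned by the right side.
E' = π[x](π[x,a](π[x,a,z]((R ⋈[h=b] σ[b<6](T)))))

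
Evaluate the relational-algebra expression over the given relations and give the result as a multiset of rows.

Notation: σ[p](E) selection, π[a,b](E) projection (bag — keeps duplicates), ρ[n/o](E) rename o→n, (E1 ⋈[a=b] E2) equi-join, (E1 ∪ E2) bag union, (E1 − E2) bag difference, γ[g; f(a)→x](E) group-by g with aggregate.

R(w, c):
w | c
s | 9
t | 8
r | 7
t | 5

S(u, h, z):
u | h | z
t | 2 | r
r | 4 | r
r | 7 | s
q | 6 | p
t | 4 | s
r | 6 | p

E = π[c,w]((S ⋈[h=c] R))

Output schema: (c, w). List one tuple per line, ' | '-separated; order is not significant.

Per-node cardinality:
  S → 6
  R → 4
  (S ⋈[h=c] R) → 1
  π[c,w]((S ⋈[h=c] R)) → 1

== RESULT ==
c | w
7 | r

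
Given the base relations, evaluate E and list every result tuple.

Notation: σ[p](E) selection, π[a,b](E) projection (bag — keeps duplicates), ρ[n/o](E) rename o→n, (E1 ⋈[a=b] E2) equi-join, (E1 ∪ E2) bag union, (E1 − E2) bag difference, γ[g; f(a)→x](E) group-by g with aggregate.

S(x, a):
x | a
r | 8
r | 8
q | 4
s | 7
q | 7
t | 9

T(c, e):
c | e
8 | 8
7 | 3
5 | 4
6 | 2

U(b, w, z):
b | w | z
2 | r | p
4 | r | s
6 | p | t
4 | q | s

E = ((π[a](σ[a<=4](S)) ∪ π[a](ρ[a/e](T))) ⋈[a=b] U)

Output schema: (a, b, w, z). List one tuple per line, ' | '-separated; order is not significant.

Row counts bottom-up:
  S → 6
  σ[a<=4](S) → 1
  π[a](σ[a<=4](S)) → 1
  T → 4
  ρ[a/e](T) → 4
  π[a](ρ[a/e](T)) → 4
  (π[a](σ[a<=4](S)) ∪ π[a](ρ[a/e](T))) → 5
  U → 4
  ((π[a](σ[a<=4](S)) ∪ π[a](ρ[a/e](T))) ⋈[a=b] U) → 5

== RESULT ==
a | b | w | z
2 | 2 | r | p
4 | 4 | q | s
4 | 4 | q | s
4 | 4 | r | s
4 | 4 | r | s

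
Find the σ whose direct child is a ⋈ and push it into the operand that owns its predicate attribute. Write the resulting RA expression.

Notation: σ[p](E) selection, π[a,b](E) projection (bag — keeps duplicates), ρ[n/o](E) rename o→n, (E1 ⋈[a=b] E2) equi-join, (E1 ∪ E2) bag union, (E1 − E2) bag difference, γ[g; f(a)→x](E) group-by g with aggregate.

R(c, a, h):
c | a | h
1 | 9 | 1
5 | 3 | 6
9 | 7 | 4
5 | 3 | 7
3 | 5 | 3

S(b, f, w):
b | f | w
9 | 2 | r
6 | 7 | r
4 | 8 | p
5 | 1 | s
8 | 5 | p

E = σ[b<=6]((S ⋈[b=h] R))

σ filters on b, owned by the left side.
E' = (σ[b<=6](S) ⋈[b=h] R)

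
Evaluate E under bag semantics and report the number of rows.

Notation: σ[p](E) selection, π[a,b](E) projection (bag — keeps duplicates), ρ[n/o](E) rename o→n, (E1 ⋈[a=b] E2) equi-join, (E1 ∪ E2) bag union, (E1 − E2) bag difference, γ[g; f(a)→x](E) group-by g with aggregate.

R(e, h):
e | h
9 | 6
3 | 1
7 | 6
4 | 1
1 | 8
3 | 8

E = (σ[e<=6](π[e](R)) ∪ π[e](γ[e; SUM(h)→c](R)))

Row counts bottom-up:
  R → 6
  π[e](R) → 6
  σ[e<=6](π[e](R)) → 4
  R → 6
  γ[e; SUM(h)→c](R) → 5
  π[e](γ[e; SUM(h)→c](R)) → 5
  (σ[e<=6](π[e](R)) ∪ π[e](γ[e; SUM(h)→c](R))) → 9

|E| = 9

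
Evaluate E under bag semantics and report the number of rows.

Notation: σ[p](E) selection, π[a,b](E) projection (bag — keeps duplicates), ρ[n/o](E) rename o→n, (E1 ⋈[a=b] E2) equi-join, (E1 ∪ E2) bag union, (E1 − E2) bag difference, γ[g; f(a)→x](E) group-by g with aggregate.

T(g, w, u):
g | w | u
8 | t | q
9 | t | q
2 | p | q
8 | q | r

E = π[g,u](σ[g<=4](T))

Stepwise |·|:
  T → 4
  σ[g<=4](T) → 1
  π[g,u](σ[g<=4](T)) → 1

|E| = 1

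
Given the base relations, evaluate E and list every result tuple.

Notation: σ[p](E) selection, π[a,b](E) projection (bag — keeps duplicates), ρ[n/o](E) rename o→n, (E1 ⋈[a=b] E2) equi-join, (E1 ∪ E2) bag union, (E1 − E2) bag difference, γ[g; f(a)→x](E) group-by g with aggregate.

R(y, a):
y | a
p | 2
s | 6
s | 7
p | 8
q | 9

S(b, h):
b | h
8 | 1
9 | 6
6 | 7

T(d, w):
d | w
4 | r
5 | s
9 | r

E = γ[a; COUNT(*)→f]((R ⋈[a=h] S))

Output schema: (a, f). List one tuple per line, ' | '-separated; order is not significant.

Stepwise |·|:
  R → 5
  S → 3
  (R ⋈[a=h] S) → 2
  γ[a; COUNT(*)→f]((R ⋈[a=h] S)) → 2

== RESULT ==
a | f
6 | 1
7 | 1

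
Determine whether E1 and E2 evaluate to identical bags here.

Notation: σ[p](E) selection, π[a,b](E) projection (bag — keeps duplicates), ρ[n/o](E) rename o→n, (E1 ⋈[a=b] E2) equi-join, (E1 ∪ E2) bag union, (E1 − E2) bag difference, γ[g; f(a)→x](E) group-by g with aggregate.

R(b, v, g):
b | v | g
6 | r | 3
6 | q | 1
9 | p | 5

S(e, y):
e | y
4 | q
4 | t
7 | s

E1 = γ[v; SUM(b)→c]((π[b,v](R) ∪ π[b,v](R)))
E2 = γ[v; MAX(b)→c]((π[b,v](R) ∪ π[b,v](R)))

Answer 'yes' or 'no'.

E1 subexpression sizes:
  R → 3
  π[b,v](R) → 3
  R → 3
  π[b,v](R) → 3
  (π[b,v](R) ∪ π[b,v](R)) → 6
  γ[v; SUM(b)→c]((π[b,v](R) ∪ π[b,v](R))) → 3
E2 subexpression sizes:
  R → 3
  π[b,v](R) → 3
  R → 3
  π[b,v](R) → 3
  (π[b,v](R) ∪ π[b,v](R)) → 6
  γ[v; MAX(b)→c]((π[b,v](R) ∪ π[b,v](R))) → 3

E1 result:
v | c
p | 18
q | 12
r | 12
E2 result:
v | c
p | 9
q | 6
r | 6
Witness: ('r', 12) appears 1× in E1 but 0× in E2.

no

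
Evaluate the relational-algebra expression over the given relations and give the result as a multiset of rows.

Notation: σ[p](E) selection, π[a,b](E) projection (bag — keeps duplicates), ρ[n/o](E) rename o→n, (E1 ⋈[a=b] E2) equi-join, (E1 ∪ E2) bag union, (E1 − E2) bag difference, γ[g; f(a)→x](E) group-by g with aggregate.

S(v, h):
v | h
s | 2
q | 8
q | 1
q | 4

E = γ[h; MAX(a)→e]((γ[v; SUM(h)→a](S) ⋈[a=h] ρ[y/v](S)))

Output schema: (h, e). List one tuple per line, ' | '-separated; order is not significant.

Stepwise |·|:
  S → 4
  γ[v; SUM(h)→a](S) → 2
  S → 4
  ρ[y/v](S) → 4
  (γ[v; SUM(h)→a](S) ⋈[a=h] ρ[y/v](S)) → 1
  γ[h; MAX(a)→e]((γ[v; SUM(h)→a](S) ⋈[a=h] ρ[y/v](S))) → 1

== RESULT ==
h | e
2 | 2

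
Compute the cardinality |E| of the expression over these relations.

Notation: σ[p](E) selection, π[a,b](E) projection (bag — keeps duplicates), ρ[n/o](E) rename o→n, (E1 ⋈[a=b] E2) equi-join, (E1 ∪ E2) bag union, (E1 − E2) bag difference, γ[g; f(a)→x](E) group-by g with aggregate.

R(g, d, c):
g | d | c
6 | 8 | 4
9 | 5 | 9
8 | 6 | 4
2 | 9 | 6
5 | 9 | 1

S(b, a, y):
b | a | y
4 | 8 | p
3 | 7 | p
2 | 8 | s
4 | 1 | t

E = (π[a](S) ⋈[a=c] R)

Row counts bottom-up:
  S → 4
  π[a](S) → 4
  R → 5
  (π[a](S) ⋈[a=c] R) → 1

|E| = 1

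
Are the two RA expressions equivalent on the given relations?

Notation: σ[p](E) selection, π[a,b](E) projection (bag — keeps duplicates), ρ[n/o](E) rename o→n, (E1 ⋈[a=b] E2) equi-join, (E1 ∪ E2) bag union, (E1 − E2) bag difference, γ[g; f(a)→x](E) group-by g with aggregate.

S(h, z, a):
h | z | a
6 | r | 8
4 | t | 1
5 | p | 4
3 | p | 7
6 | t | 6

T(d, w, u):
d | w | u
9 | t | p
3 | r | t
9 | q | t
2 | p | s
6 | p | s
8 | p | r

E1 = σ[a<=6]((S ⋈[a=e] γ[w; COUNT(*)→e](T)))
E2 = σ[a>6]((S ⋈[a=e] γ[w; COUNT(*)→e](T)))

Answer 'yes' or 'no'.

E1 row counts bottom-up:
  S → 5
  T → 6
  γ[w; COUNT(*)→e](T) → 4
  (S ⋈[a=e] γ[w; COUNT(*)→e](T)) → 3
  σ[a<=6]((S ⋈[a=e] γ[w; COUNT(*)→e](T))) → 3
E2 row counts bottom-up:
  S → 5
  T → 6
  γ[w; COUNT(*)→e](T) → 4
  (S ⋈[a=e] γ[w; COUNT(*)→e](T)) → 3
  σ[a>6]((S ⋈[a=e] γ[w; COUNT(*)→e](T))) → 0

E1 result:
h | z | a | w | e
4 | t | 1 | q | 1
4 | t | 1 | r | 1
4 | t | 1 | t | 1
E2 result:
h | z | a | w | e
(0 rows)
Witness: (4, 't', 1, 't', 1) appears 1× in E1 but 0× in E2.

no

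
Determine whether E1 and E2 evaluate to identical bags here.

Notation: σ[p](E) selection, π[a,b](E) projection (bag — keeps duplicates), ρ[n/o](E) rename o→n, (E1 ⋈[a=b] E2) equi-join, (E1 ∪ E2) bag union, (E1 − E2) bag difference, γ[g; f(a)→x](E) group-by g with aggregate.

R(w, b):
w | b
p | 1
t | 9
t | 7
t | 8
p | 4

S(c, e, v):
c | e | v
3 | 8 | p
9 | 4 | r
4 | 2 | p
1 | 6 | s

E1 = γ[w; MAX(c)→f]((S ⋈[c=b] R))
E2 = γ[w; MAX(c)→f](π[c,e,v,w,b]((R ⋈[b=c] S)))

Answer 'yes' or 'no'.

E1 row counts bottom-up:
  S → 4
  R → 5
  (S ⋈[c=b] R) → 3
  γ[w; MAX(c)→f]((S ⋈[c=b] R)) → 2
E2 row counts bottom-up:
  R → 5
  S → 4
  (R ⋈[b=c] S) → 3
  π[c,e,v,w,b]((R ⋈[b=c] S)) → 3
  γ[w; MAX(c)→f](π[c,e,v,w,b]((R ⋈[b=c] S))) → 2

E1 and E2 produce the same multiset:
w | f
p | 4
t | 9

yes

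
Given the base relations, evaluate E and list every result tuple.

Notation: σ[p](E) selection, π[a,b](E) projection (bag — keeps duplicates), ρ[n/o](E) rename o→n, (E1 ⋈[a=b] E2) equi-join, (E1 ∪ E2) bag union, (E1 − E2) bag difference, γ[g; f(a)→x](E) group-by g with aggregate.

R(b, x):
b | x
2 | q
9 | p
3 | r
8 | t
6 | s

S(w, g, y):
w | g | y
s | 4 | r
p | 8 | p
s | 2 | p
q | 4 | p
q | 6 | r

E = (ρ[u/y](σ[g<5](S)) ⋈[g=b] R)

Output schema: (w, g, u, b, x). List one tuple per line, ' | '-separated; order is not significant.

Stepwise |·|:
  S → 5
  σ[g<5](S) → 3
  ρ[u/y](σ[g<5](S)) → 3
  R → 5
  (ρ[u/y](σ[g<5](S)) ⋈[g=b] R) → 1

== RESULT ==
w | g | u | b | x
s | 2 | p | 2 | q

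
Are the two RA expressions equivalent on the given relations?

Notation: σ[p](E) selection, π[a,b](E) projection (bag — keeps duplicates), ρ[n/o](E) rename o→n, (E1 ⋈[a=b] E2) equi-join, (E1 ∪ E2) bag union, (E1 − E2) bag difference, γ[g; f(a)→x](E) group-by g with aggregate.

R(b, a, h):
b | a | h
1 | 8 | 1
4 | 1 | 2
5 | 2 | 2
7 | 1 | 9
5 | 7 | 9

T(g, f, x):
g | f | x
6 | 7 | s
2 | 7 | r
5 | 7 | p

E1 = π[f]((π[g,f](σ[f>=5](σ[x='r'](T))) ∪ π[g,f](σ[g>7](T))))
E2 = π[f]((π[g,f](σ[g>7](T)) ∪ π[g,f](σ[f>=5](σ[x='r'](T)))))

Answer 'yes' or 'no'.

E1 row counts bottom-up:
  T → 3
  σ[x='r'](T) → 1
  σ[f>=5](σ[x='r'](T)) → 1
  π[g,f](σ[f>=5](σ[x='r'](T))) → 1
  T → 3
  σ[g>7](T) → 0
  π[g,f](σ[g>7](T)) → 0
  (π[g,f](σ[f>=5](σ[x='r'](T))) ∪ π[g,f](σ[g>7](T))) → 1
  π[f]((π[g,f](σ[f>=5](σ[x='r'](T))) ∪ π[g,f](σ[g>7](T)))) → 1
E2 row counts bottom-up:
  T → 3
  σ[g>7](T) → 0
  π[g,f](σ[g>7](T)) → 0
  T → 3
  σ[x='r'](T) → 1
  σ[f>=5](σ[x='r'](T)) → 1
  π[g,f](σ[f>=5](σ[x='r'](T))) → 1
  (π[g,f](σ[g>7](T)) ∪ π[g,f](σ[f>=5](σ[x='r'](T)))) → 1
  π[f]((π[g,f](σ[g>7](T)) ∪ π[g,f](σ[f>=5](σ[x='r'](T))))) → 1

E1 and E2 produce the same multiset:
f
7

yes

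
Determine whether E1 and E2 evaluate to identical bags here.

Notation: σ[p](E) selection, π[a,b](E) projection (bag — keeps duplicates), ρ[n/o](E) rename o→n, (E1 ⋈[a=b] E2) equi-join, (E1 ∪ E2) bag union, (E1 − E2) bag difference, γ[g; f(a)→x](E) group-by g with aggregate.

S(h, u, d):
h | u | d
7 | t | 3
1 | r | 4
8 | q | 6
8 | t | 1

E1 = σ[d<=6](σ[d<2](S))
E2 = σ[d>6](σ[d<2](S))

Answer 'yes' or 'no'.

E1 subexpression sizes:
  S → 4
  σ[d<2](S) → 1
  σ[d<=6](σ[d<2](S)) → 1
E2 subexpression sizes:
  S → 4
  σ[d<2](S) → 1
  σ[d>6](σ[d<2](S)) → 0

E1 result:
h | u | d
8 | t | 1
E2 result:
h | u | d
(0 rows)
Witness: (8, 't', 1) appears 1× in E1 but 0× in E2.

no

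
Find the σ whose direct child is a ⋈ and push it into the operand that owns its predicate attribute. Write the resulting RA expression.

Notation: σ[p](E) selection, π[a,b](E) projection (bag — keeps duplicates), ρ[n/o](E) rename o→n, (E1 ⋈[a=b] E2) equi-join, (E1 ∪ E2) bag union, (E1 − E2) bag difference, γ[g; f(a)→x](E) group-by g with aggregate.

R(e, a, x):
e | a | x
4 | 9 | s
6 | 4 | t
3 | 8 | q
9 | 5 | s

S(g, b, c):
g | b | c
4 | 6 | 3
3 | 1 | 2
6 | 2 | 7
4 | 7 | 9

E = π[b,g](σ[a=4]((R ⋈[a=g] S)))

σ filters on a, owned by the left side.
E' = π[b,g]((σ[a=4](R) ⋈[a=g] S))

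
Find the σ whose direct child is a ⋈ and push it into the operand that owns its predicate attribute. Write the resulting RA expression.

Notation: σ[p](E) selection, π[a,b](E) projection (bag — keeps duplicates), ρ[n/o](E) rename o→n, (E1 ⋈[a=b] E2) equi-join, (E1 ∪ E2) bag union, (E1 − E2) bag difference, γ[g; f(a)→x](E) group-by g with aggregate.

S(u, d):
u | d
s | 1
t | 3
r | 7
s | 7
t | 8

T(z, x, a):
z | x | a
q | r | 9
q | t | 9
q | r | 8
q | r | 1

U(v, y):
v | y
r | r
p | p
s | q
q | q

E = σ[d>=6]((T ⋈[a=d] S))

σ filters on d, owned by the right side.
E' = (T ⋈[a=d] σ[d>=6](S))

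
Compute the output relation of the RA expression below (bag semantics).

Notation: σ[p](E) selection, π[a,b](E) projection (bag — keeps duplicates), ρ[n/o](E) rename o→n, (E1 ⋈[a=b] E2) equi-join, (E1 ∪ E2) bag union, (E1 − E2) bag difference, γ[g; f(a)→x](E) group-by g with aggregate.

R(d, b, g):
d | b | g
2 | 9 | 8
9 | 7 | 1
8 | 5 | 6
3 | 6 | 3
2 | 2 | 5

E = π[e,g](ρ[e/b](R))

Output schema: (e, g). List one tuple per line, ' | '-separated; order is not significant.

Per-node cardinality:
  R → 5
  ρ[e/b](R) → 5
  π[e,g](ρ[e/b](R)) → 5

== RESULT ==
e | g
2 | 5
5 | 6
6 | 3
7 | 1
9 | 8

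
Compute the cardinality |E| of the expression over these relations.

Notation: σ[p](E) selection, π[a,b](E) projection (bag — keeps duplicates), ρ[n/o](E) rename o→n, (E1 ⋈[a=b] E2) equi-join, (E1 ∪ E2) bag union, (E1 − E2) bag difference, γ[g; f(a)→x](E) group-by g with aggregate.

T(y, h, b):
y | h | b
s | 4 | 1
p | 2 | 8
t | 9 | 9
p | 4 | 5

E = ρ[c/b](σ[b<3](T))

Per-node cardinality:
  T → 4
  σ[b<3](T) → 1
  ρ[c/b](σ[b<3](T)) → 1

|E| = 1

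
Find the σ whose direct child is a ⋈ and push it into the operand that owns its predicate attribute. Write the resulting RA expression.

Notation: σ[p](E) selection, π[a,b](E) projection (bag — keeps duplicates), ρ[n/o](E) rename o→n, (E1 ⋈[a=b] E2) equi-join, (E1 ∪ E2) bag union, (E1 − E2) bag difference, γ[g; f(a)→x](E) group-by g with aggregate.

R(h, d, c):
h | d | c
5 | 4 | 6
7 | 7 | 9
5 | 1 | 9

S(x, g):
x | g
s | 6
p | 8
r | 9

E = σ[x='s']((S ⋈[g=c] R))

σ filters on x, owned by the left side.
E' = (σ[x='s'](S) ⋈[g=c] R)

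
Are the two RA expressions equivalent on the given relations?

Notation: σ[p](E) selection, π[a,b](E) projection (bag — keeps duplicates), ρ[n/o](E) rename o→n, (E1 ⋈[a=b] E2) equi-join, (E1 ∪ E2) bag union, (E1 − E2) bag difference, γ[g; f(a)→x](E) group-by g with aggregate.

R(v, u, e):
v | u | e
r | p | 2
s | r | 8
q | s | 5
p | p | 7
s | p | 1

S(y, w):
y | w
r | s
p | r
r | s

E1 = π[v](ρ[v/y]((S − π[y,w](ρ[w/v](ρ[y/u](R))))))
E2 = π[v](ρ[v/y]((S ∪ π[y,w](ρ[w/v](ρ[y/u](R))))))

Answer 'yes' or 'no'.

E1 per-node cardinality:
  S → 3
  R → 5
  ρ[y/u](R) → 5
  ρ[w/v](ρ[y/u](R)) → 5
  π[y,w](ρ[w/v](ρ[y/u](R))) → 5
  (S − π[y,w](ρ[w/v](ρ[y/u](R)))) → 1
  ρ[v/y]((S − π[y,w](ρ[w/v](ρ[y/u](R))))) → 1
  π[v](ρ[v/y]((S − π[y,w](ρ[w/v](ρ[y/u](R)))))) → 1
E2 per-node cardinality:
  S → 3
  R → 5
  ρ[y/u](R) → 5
  ρ[w/v](ρ[y/u](R)) → 5
  π[y,w](ρ[w/v](ρ[y/u](R))) → 5
  (S ∪ π[y,w](ρ[w/v](ρ[y/u](R)))) → 8
  ρ[v/y]((S ∪ π[y,w](ρ[w/v](ρ[y/u](R))))) → 8
  π[v](ρ[v/y]((S ∪ π[y,w](ρ[w/v](ρ[y/u](R)))))) → 8

E1 result:
v
r
E2 result:
v
p
p
p
p
r
r
r
s
Witness: ('p',) appears 0× in E1 but 4× in E2.

no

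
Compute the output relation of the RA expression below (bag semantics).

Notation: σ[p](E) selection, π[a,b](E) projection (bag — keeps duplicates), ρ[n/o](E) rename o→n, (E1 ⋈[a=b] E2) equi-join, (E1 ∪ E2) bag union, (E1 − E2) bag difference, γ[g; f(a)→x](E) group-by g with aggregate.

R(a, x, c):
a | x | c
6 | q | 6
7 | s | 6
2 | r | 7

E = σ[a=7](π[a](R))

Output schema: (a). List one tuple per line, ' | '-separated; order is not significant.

Row counts bottom-up:
  R → 3
  π[a](R) → 3
  σ[a=7](π[a](R)) → 1

== RESULT ==
a
7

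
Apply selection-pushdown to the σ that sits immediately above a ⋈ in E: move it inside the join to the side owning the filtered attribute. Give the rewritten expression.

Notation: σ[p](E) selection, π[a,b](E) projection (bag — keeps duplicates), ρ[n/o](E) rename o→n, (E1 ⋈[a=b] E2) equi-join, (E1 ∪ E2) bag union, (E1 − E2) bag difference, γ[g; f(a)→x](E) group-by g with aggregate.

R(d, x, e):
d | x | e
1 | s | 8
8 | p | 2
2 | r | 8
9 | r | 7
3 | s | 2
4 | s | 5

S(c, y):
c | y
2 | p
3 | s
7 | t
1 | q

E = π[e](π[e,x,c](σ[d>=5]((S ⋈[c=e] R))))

σ filters on d, owned by the right side.
E' = π[e](π[e,x,c]((S ⋈[c=e] σ[d>=5](R))))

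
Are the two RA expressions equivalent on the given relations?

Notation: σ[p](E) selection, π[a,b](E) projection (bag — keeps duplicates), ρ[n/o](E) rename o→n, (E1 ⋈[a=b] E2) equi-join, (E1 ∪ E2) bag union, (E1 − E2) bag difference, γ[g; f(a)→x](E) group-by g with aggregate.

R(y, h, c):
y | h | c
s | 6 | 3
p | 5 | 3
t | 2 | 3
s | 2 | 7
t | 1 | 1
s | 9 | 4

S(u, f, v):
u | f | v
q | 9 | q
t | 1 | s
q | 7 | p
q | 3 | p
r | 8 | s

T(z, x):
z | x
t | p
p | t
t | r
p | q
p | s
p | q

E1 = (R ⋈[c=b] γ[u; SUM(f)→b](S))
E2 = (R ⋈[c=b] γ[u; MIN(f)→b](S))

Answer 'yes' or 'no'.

E1 row counts bottom-up:
  R → 6
  S → 5
  γ[u; SUM(f)→b](S) → 3
  (R ⋈[c=b] γ[u; SUM(f)→b](S)) → 1
E2 row counts bottom-up:
  R → 6
  S → 5
  γ[u; MIN(f)→b](S) → 3
  (R ⋈[c=b] γ[u; MIN(f)→b](S)) → 4

E1 result:
y | h | c | u | b
t | 1 | 1 | t | 1
E2 result:
y | h | c | u | b
p | 5 | 3 | q | 3
s | 6 | 3 | q | 3
t | 1 | 1 | t | 1
t | 2 | 3 | q | 3
Witness: ('s', 6, 3, 'q', 3) appears 0× in E1 but 1× in E2.

no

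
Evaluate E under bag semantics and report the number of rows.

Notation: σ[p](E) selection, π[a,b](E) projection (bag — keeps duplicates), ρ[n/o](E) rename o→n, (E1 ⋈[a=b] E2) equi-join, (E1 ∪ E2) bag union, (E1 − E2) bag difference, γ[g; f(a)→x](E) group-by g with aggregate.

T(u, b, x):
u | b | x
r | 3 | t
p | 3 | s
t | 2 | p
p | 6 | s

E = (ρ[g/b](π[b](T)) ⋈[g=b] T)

Stepwise |·|:
  T → 4
  π[b](T) → 4
  ρ[g/b](π[b](T)) → 4
  T → 4
  (ρ[g/b](π[b](T)) ⋈[g=b] T) → 6

|E| = 6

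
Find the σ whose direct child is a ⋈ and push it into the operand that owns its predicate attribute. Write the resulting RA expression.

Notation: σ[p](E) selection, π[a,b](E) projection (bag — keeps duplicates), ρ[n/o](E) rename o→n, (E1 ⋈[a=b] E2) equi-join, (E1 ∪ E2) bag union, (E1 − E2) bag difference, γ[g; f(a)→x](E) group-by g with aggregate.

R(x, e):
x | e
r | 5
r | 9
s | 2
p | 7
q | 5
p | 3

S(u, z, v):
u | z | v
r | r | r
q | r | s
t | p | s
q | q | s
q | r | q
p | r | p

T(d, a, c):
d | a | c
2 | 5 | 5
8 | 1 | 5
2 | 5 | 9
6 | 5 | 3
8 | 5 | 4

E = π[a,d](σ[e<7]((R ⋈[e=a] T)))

σ filters on e, owned by the left side.
E' = π[a,d]((σ[e<7](R) ⋈[e=a] T))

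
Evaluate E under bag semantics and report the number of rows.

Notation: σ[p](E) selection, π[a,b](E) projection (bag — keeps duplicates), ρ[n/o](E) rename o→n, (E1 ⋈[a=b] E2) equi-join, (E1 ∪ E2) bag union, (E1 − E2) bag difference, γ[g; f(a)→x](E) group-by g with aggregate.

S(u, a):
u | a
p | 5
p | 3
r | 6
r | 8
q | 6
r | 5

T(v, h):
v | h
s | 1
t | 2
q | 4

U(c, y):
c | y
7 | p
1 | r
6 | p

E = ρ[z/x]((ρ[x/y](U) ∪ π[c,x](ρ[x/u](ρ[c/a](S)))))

Subexpression sizes:
  U → 3
  ρ[x/y](U) → 3
  S → 6
  ρ[c/a](S) → 6
  ρ[x/u](ρ[c/a](S)) → 6
  π[c,x](ρ[x/u](ρ[c/a](S))) → 6
  (ρ[x/y](U) ∪ π[c,x](ρ[x/u](ρ[c/a](S)))) → 9
  ρ[z/x]((ρ[x/y](U) ∪ π[c,x](ρ[x/u](ρ[c/a](S))))) → 9

|E| = 9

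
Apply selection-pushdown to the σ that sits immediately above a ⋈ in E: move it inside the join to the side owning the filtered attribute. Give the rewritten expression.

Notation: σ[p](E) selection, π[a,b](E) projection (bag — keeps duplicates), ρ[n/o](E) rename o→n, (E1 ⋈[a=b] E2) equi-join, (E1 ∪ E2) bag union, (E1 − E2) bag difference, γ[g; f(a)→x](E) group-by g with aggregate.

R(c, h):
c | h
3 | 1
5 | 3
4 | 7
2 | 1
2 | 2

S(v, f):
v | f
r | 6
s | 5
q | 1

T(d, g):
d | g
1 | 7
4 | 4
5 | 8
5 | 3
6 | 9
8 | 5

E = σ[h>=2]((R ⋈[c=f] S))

σ filters on h, owned by the left side.
E' = (σ[h>=2](R) ⋈[c=f] S)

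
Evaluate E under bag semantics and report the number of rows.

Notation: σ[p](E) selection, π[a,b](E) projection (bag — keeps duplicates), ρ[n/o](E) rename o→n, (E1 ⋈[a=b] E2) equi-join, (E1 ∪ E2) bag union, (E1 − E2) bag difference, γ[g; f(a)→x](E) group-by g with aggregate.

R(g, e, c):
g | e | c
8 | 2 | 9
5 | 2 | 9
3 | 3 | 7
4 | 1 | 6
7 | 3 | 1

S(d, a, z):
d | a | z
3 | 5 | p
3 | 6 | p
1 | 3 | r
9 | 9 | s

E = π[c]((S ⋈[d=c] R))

Row counts bottom-up:
  S → 4
  R → 5
  (S ⋈[d=c] R) → 3
  π[c]((S ⋈[d=c] R)) → 3

|E| = 3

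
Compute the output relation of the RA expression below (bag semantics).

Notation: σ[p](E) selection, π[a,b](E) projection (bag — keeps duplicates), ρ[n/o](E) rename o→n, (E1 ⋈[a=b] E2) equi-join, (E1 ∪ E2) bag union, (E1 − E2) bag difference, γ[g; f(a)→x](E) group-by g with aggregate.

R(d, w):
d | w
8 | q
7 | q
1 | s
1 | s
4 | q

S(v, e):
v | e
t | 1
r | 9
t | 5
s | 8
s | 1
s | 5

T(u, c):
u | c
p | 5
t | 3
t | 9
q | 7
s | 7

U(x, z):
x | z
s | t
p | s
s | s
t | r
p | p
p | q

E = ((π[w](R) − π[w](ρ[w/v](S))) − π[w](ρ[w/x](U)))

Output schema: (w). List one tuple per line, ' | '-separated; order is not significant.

Stepwise |·|:
  R → 5
  π[w](R) → 5
  S → 6
  ρ[w/v](S) → 6
  π[w](ρ[w/v](S)) → 6
  (π[w](R) − π[w](ρ[w/v](S))) → 3
  U → 6
  ρ[w/x](U) → 6
  π[w](ρ[w/x](U)) → 6
  ((π[w](R) − π[w](ρ[w/v](S))) − π[w](ρ[w/x](U))) → 3

== RESULT ==
w
q
q
q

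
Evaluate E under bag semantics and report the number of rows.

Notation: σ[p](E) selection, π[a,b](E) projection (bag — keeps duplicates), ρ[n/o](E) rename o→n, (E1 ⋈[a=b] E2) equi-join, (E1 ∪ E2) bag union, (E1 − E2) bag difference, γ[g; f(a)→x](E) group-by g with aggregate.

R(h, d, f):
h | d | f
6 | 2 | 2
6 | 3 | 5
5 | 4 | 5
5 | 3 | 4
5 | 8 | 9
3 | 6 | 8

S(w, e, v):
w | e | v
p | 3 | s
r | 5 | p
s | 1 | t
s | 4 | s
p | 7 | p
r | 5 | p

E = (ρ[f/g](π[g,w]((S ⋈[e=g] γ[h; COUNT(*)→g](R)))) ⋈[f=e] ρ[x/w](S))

Row counts bottom-up:
  S → 6
  R → 6
  γ[h; COUNT(*)→g](R) → 3
  (S ⋈[e=g] γ[h; COUNT(*)→g](R)) → 2
  π[g,w]((S ⋈[e=g] γ[h; COUNT(*)→g](R))) → 2
  ρ[f/g](π[g,w]((S ⋈[e=g] γ[h; COUNT(*)→g](R)))) → 2
  S → 6
  ρ[x/w](S) → 6
  (ρ[f/g](π[g,w]((S ⋈[e=g] γ[h; COUNT(*)→g](R)))) ⋈[f=e] ρ[x/w](S)) → 2

|E| = 2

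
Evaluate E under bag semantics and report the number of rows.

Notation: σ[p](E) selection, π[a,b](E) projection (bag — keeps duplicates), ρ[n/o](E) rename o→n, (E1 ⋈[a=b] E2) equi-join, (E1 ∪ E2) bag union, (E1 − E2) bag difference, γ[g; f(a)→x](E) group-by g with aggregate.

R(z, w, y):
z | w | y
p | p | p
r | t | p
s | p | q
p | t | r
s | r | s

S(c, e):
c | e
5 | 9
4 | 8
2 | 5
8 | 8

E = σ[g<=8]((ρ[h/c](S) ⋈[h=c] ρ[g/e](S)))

Row counts bottom-up:
  S → 4
  ρ[h/c](S) → 4
  S → 4
  ρ[g/e](S) → 4
  (ρ[h/c](S) ⋈[h=c] ρ[g/e](S)) → 4
  σ[g<=8]((ρ[h/c](S) ⋈[h=c] ρ[g/e](S))) → 3

|E| = 3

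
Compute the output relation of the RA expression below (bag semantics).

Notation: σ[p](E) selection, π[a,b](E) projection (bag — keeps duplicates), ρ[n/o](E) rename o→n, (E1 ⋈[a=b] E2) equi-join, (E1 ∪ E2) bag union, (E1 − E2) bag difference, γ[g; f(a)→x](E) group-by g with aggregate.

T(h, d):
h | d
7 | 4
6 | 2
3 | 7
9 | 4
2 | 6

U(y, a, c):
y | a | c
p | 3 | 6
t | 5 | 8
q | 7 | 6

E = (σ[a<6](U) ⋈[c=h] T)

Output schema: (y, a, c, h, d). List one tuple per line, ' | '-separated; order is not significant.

Subexpression sizes:
  U → 3
  σ[a<6](U) → 2
  T → 5
  (σ[a<6](U) ⋈[c=h] T) → 1

== RESULT ==
y | a | c | h | d
p | 3 | 6 | 6 | 2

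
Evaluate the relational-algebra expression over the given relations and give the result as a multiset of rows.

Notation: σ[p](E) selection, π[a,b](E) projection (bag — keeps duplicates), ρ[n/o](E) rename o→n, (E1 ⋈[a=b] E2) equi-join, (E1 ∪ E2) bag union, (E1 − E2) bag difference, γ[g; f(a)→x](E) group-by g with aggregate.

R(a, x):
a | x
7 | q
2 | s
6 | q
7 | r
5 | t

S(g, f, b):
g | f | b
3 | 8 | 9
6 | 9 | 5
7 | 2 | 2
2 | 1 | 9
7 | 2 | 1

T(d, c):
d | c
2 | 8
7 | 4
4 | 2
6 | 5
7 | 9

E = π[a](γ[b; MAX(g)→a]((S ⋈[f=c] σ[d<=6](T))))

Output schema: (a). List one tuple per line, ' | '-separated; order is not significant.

Per-node cardinality:
  S → 5
  T → 5
  σ[d<=6](T) → 3
  (S ⋈[f=c] σ[d<=6](T)) → 3
  γ[b; MAX(g)→a]((S ⋈[f=c] σ[d<=6](T))) → 3
  π[a](γ[b; MAX(g)→a]((S ⋈[f=c] σ[d<=6](T)))) → 3

== RESULT ==
a
3
7
7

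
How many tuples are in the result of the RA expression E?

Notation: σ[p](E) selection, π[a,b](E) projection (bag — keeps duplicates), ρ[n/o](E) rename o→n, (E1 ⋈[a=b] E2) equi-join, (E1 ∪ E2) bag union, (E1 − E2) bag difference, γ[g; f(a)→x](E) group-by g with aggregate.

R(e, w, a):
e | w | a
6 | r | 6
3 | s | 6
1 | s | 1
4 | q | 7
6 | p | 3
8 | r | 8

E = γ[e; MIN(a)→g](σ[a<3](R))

Stepwise |·|:
  R → 6
  σ[a<3](R) → 1
  γ[e; MIN(a)→g](σ[a<3](R)) → 1

|E| = 1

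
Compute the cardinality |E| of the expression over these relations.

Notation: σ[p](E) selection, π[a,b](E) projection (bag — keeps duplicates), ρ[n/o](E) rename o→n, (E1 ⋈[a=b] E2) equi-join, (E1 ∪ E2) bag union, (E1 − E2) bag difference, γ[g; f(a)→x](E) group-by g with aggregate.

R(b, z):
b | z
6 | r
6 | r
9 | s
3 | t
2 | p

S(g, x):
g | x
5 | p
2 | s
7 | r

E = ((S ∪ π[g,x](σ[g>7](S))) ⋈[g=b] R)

Subexpression sizes:
  S → 3
  S → 3
  σ[g>7](S) → 0
  π[g,x](σ[g>7](S)) → 0
  (S ∪ π[g,x](σ[g>7](S))) → 3
  R → 5
  ((S ∪ π[g,x](σ[g>7](S))) ⋈[g=b] R) → 1

|E| = 1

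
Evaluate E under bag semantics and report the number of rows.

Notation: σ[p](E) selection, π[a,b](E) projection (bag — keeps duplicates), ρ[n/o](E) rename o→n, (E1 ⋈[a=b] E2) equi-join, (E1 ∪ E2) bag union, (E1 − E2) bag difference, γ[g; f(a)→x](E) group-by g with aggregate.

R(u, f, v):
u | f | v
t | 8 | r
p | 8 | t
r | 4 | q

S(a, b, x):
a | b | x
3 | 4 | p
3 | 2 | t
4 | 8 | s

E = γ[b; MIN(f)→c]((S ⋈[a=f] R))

Subexpression sizes:
  S → 3
  R → 3
  (S ⋈[a=f] R) → 1
  γ[b; MIN(f)→c]((S ⋈[a=f] R)) → 1

|E| = 1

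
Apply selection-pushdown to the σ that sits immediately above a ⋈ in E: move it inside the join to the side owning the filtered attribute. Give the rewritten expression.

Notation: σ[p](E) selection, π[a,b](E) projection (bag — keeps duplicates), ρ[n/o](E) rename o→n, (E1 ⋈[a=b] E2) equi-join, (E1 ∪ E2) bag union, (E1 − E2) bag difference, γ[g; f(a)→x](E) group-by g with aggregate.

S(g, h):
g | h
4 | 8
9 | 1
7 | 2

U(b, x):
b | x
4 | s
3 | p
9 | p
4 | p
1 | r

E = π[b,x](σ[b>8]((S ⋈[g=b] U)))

σ filters on b, owned by the right side.
E' = π[b,x]((S ⋈[g=b] σ[b>8](U)))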